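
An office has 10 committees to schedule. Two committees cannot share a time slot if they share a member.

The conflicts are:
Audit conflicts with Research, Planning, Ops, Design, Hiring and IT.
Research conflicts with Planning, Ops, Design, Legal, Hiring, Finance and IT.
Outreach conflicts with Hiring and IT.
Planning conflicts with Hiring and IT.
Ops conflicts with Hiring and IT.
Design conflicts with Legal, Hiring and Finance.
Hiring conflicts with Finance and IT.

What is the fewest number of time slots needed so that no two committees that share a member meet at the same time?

5

Audit, Research, Ops, Hiring, IT pairwise conflict, so at least 5 time slots are needed.
5 time slots suffice: time slot 1 → {Legal, Hiring}; time slot 2 → {Research, Outreach}; time slot 3 → {Audit, Finance}; time slot 4 → {Design, IT}; time slot 5 → {Planning, Ops}. No two conflicting committees share a time slot.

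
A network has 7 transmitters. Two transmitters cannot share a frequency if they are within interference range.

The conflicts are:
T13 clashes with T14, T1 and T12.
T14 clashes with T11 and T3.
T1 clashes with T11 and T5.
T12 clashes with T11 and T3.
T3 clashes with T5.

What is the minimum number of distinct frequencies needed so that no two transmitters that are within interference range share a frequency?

3

The cycle T5-T3-T12-T11-T1-T5 has odd length 5, so it cannot be 2-colored; at least 3 frequencies are needed.
3 frequencies suffice: frequency 1 → {T14, T1, T12}; frequency 2 → {T13, T11, T3}; frequency 3 → {T5}. Each listed conflict is separated.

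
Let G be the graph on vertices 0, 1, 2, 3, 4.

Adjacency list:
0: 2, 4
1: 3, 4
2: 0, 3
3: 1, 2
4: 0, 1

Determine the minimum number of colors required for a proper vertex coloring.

3

The cycle 4-0-2-3-1-4 has odd length 5, so it cannot be 2-colored; at least 3 colors are needed.
3 colors suffice: color red → {1, 2}; color blue → {0, 3}; color green → {4}. No two adjacent vertices share a color.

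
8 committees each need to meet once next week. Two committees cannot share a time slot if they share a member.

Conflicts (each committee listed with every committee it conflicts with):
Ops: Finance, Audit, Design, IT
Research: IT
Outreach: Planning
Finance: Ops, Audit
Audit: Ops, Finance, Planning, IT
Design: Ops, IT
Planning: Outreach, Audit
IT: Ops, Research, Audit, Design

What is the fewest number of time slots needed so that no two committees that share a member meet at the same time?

Ops, Finance, Audit all conflict with each other, so at least 3 time slots are needed.
3 time slots suffice: Ops=3, Research=1, Outreach=1, Finance=2, Audit=1, Design=1, Planning=2, IT=2. No two conflicting committees share a time slot.

3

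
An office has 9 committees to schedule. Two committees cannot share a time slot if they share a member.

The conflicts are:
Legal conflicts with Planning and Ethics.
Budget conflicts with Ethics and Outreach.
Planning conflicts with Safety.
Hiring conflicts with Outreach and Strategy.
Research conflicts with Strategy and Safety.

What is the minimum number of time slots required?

The cycle Research-Safety-Planning-Legal-Ethics-Budget-Outreach-Hiring-Strategy-Research has odd length 9, so it cannot be 2-colored; at least 3 time slots are needed.
3 time slots suffice: time slot 1 → {Planning, Hiring, Ethics, Research}; time slot 2 → {Legal, Outreach, Strategy, Safety}; time slot 3 → {Budget}. Every pair that conflicts lands in different time slots.

3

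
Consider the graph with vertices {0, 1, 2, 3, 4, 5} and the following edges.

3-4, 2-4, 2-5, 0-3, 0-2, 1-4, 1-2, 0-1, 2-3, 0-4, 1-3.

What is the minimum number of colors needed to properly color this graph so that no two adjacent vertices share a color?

5

0, 1, 2, 3, 4 are mutually adjacent (a clique of size 5), so at least 5 colors are needed.
One proper 5-coloring: 0=c, 1=b, 2=a, 3=d, 4=e, 5=b. Each edge has distinct colors on its endpoints.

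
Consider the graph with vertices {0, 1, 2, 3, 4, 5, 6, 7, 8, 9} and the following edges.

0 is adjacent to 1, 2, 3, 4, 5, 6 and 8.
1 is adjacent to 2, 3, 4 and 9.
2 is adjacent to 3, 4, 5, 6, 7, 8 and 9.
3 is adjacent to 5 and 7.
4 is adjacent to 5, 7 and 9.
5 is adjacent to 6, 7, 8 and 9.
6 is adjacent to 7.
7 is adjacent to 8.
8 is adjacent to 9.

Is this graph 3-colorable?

No

0, 1, 2, 3 form a clique, so at least 4 colors are needed.
So 3 colors are not enough.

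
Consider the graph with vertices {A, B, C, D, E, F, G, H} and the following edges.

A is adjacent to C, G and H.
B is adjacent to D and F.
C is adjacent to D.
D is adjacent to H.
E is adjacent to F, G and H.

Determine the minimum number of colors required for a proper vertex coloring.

3

The cycle F-E-H-D-B-F has odd length 5, so it cannot be 2-colored; at least 3 colors are needed.
3 colors suffice: A=2, B=3, C=1, D=2, E=2, F=1, G=1, H=1. No two adjacent vertices share a color.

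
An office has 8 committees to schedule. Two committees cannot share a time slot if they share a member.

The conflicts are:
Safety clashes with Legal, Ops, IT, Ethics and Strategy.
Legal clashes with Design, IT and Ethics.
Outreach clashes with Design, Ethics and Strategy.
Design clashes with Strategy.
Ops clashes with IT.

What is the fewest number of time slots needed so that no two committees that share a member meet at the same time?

Safety, Legal, Ethics pairwise conflict, so at least 3 time slots are needed.
3 time slots suffice: time slot 1 → {Safety, Design}; time slot 2 → {Legal, Outreach, Ops}; time slot 3 → {IT, Ethics, Strategy}. Each listed conflict is separated.

3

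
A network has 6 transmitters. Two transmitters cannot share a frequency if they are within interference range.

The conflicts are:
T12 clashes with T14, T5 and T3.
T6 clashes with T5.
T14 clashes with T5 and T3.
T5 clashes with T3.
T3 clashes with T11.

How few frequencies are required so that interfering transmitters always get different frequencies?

4

T12, T14, T5, T3 are mutually in conflict, so at least 4 frequencies are needed.
A valid assignment using 4 frequencies: T12=3, T6=1, T14=4, T5=2, T3=1, T11=2. Every pair that conflicts lands in different frequencies.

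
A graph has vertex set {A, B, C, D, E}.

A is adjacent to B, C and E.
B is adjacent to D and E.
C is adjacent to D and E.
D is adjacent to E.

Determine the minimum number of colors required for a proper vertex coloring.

B, D, E are mutually adjacent, so at least 3 colors are needed.
3 colors suffice: color 1 → {E}; color 2 → {A, D}; color 3 → {B, C}. Each edge has distinct colors on its endpoints.

3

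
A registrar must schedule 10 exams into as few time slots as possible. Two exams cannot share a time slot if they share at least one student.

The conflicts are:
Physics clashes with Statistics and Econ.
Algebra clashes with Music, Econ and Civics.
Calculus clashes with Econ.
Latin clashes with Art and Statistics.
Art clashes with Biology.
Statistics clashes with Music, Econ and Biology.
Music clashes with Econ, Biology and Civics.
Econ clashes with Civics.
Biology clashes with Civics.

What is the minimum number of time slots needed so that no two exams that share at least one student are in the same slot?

4

Algebra, Music, Econ, Civics all conflict with each other, so at least 4 time slots are needed.
4 time slots suffice: Physics=3, Algebra=4, Calculus=2, Latin=1, Art=2, Statistics=2, Music=3, Econ=1, Biology=1, Civics=2. No two conflicting exams share a time slot.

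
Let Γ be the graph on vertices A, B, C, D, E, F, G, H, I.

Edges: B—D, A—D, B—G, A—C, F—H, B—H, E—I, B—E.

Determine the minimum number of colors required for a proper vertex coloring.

B and H are adjacent, so at least 2 colors are needed.
One proper 2-coloring: A=red, B=red, C=blue, D=blue, E=blue, F=red, G=blue, H=blue, I=red. Every edge joins two different colors.

2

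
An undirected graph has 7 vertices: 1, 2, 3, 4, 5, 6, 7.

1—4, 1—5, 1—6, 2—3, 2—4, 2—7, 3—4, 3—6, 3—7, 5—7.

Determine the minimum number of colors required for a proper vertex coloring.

3

2, 3, 4 are mutually adjacent, so at least 3 colors are needed.
A valid assignment using 3 colors: 1=red, 2=blue, 3=red, 4=green, 5=blue, 6=blue, 7=green. No two adjacent vertices share a color.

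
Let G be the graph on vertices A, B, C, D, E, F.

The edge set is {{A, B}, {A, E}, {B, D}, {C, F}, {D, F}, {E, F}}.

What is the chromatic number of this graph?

The cycle B-A-E-F-D-B has odd length 5, so it cannot be 2-colored; at least 3 colors are needed.
One proper 3-coloring: A=green, B=red, C=blue, D=blue, E=blue, F=red. Every edge joins two different colors.

3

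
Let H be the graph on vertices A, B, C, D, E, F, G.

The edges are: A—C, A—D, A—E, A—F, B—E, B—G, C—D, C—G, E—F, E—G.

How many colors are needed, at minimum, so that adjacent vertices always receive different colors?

B, E, G are pairwise adjacent, so at least 3 colors are needed.
3 colors suffice: color red → {C, E}; color blue → {A, G}; color green → {B, D, F}. Each edge has distinct colors on its endpoints.

3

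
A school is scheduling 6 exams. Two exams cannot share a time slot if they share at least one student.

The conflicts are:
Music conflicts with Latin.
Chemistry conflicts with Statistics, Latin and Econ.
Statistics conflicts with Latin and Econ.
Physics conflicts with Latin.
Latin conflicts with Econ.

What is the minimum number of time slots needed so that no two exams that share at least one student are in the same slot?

Chemistry, Statistics, Latin, Econ pairwise conflict, so at least 4 time slots are needed.
Using 4 time slots: Music=2, Chemistry=3, Statistics=4, Physics=2, Latin=1, Econ=2. Every pair that conflicts lands in different time slots.

4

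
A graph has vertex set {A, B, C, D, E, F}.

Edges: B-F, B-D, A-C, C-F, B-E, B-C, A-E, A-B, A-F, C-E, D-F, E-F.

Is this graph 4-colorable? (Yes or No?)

No

A, B, C, E, F are mutually adjacent (a clique of size 5), so at least 5 colors are needed.
So 4 colors are not enough.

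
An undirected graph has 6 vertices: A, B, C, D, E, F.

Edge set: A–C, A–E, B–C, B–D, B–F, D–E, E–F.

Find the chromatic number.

3

The cycle E-A-C-B-F-E has odd length 5, so it cannot be 2-colored; at least 3 colors are needed.
One proper 3-coloring: A=green, B=red, C=blue, D=blue, E=red, F=blue. Each edge has distinct colors on its endpoints.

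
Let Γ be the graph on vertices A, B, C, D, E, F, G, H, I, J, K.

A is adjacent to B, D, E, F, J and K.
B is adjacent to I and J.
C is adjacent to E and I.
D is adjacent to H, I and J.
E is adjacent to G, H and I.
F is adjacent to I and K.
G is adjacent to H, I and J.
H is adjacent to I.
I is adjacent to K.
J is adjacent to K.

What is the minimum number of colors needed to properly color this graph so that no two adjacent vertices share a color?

E, G, H, I are mutually adjacent (a clique of size 4), so at least 4 colors are needed.
4 colors suffice: A=1, B=3, C=3, D=4, E=2, F=2, G=4, H=3, I=1, J=2, K=3. No two adjacent vertices share a color.

4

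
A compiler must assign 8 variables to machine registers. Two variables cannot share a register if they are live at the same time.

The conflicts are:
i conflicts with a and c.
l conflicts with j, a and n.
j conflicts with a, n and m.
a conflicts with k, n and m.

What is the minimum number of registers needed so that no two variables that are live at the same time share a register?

l, j, a, n are mutually in conflict, so at least 4 registers are needed.
4 registers suffice: register 1 → {a, c}; register 2 → {i, j, k}; register 3 → {l, m}; register 4 → {n}. No two conflicting variables share a register.

4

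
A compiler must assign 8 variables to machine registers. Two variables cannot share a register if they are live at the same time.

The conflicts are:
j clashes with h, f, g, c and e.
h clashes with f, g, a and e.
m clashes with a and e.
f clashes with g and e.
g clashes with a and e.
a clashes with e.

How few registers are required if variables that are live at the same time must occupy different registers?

j, h, f, g, e pairwise conflict, so at least 5 registers are needed.
Using 5 registers: j=4, h=2, m=2, f=5, g=3, a=4, c=1, e=1. Every pair that conflicts lands in different registers.

5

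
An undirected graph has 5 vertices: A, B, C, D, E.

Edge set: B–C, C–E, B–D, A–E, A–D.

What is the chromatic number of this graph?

3

The cycle C-B-D-A-E-C has odd length 5, so it cannot be 2-colored; at least 3 colors are needed.
3 colors suffice: color 1 → {D, E}; color 2 → {A, C}; color 3 → {B}. No two adjacent vertices share a color.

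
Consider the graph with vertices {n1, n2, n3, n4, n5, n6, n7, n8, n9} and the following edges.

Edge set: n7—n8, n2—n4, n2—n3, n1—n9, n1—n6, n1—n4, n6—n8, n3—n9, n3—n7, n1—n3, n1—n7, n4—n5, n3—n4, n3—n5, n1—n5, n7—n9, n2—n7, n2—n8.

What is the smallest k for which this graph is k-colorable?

n1, n3, n7, n9 are pairwise adjacent (a clique of size 4), so at least 4 colors are needed.
One proper 4-coloring: n1=2, n2=2, n3=1, n4=3, n5=4, n6=3, n7=3, n8=1, n9=4. No two adjacent vertices share a color.

4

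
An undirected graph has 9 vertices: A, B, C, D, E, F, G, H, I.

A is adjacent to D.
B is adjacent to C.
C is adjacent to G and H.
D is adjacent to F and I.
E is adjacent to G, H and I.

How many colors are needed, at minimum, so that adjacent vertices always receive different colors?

C and G are adjacent, so at least 2 colors are needed.
2 colors suffice: color red → {C, D, E}; color blue → {A, B, F, G, H, I}. No two adjacent vertices share a color.

2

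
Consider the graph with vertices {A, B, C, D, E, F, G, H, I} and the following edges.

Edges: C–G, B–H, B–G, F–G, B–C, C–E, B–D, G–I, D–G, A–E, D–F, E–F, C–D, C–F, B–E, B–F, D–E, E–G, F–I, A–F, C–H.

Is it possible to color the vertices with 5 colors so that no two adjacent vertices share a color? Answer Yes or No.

B, C, D, E, F, G are mutually adjacent (a clique of size 6), so at least 6 colors are needed.
So 5 colors are not enough.

No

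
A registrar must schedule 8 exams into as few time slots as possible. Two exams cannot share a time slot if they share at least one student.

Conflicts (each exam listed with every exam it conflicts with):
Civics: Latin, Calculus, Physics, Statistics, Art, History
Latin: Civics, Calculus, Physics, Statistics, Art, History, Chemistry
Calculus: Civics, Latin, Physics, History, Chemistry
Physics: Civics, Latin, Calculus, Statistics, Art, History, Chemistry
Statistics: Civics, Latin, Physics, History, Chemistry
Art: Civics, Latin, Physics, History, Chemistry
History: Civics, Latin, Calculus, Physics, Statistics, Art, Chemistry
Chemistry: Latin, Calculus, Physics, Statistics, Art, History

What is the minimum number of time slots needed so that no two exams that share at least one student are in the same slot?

5

Latin, Calculus, Physics, History, Chemistry are mutually in conflict, so at least 5 time slots are needed.
Using 5 time slots: Civics=4, Latin=3, Calculus=5, Physics=2, Statistics=5, Art=5, History=1, Chemistry=4. No two conflicting exams share a time slot.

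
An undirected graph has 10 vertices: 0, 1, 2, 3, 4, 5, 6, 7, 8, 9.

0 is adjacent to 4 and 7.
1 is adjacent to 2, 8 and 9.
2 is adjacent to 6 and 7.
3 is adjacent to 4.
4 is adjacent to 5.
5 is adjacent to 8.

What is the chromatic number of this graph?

3

The cycle 1-8-5-4-0-7-2-1 has odd length 7, so it cannot be 2-colored; at least 3 colors are needed.
A valid assignment using 3 colors: 0=blue, 1=red, 2=blue, 3=blue, 4=red, 5=blue, 6=red, 7=red, 8=green, 9=blue. No two adjacent vertices share a color.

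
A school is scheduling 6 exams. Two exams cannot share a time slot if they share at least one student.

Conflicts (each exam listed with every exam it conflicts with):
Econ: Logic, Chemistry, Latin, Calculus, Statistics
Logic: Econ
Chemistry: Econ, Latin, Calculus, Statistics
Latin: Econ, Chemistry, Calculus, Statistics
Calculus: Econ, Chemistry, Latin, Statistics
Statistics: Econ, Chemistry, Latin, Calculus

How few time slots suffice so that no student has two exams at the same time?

Econ, Chemistry, Latin, Calculus, Statistics all conflict with each other, so at least 5 time slots are needed.
Using 5 time slots: Econ=1, Logic=2, Chemistry=5, Latin=2, Calculus=3, Statistics=4. No two conflicting exams share a time slot.

5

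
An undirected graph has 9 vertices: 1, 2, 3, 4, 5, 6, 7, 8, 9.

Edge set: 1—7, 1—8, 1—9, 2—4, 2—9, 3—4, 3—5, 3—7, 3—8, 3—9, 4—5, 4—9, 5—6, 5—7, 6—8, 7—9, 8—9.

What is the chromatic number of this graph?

3, 4, 9 are mutually adjacent, so at least 3 colors are needed.
A valid assignment using 3 colors: 1=b, 2=b, 3=b, 4=c, 5=a, 6=b, 7=c, 8=c, 9=a. Every edge joins two different colors.

3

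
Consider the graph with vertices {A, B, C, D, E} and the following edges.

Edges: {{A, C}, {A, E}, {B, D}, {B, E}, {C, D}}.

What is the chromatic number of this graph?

The cycle D-C-A-E-B-D has odd length 5, so it cannot be 2-colored; at least 3 colors are needed.
3 colors suffice: color red → {A, B}; color blue → {C, E}; color green → {D}. Each edge has distinct colors on its endpoints.

3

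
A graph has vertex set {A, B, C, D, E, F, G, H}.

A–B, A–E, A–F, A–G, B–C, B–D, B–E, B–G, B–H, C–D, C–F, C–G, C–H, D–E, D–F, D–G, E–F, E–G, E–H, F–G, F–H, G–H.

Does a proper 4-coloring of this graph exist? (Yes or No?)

Yes

The chromatic number is 4. C, F, G, H are pairwise adjacent (a clique of size 4), so at least 4 colors are needed.
One proper 4-coloring: A=4, B=2, C=3, D=4, E=3, F=2, G=1, H=4.
That is already a proper 4-coloring.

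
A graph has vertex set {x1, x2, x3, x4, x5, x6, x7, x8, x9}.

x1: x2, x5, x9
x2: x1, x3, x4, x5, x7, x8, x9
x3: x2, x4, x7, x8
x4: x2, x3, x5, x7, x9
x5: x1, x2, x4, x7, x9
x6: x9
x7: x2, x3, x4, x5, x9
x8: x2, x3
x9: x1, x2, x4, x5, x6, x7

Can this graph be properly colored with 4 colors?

No

x2, x4, x5, x7, x9 are pairwise adjacent (a clique of size 5), so at least 5 colors are needed.
So 4 colors are not enough.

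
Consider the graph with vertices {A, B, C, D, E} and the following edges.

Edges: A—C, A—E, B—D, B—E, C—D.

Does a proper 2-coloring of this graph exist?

The cycle B-E-A-C-D-B has odd length 5, so it cannot be 2-colored; at least 3 colors are needed.
So 2 colors are not enough.

No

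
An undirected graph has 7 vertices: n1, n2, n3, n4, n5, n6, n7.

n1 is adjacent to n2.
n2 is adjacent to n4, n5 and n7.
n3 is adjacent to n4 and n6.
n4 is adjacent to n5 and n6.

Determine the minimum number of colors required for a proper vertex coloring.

3

n2, n4, n5 form a triangle, so at least 3 colors are needed.
One proper 3-coloring: n1=1, n2=2, n3=2, n4=1, n5=3, n6=3, n7=1. Each edge has distinct colors on its endpoints.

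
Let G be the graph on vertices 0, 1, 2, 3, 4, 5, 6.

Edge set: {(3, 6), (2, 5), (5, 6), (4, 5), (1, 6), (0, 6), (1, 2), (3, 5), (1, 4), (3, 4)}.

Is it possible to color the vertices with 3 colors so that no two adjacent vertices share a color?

The chromatic number is 3. 3, 5, 6 are pairwise adjacent, so at least 3 colors are needed.
3 colors suffice: color a → {2, 4, 6}; color b → {0, 1, 5}; color c → {3}.
That is already a proper 3-coloring.

Yes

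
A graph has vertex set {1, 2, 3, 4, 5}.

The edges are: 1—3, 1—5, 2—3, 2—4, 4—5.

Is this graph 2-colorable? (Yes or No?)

No

The cycle 3-1-5-4-2-3 has odd length 5, so it cannot be 2-colored; at least 3 colors are needed.
So 2 colors are not enough.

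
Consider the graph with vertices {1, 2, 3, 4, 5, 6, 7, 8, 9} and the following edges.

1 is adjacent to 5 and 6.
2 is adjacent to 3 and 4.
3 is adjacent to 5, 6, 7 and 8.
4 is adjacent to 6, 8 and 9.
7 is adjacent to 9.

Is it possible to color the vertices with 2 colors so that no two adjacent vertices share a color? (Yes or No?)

No

The cycle 3-8-4-9-7-3 has odd length 5, so it cannot be 2-colored; at least 3 colors are needed.
So 2 colors are not enough.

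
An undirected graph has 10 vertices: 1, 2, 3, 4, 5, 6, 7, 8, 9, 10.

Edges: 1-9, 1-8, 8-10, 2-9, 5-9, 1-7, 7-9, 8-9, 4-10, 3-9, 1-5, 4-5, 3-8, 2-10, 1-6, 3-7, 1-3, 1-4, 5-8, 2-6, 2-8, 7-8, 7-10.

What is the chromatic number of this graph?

5

1, 3, 7, 8, 9 are mutually adjacent (a clique of size 5), so at least 5 colors are needed.
A valid assignment using 5 colors: 1=a, 2=d, 3=e, 4=b, 5=d, 6=b, 7=d, 8=b, 9=c, 10=a. Every edge joins two different colors.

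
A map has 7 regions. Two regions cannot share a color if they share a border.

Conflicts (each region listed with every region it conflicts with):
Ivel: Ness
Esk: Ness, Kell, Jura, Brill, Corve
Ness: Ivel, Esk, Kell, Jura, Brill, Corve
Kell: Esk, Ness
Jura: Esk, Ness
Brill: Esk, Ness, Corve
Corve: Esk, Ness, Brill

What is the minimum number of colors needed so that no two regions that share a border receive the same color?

Esk, Ness, Brill, Corve pairwise conflict, so at least 4 colors are needed.
A valid assignment using 4 colors: Ivel=2, Esk=2, Ness=1, Kell=3, Jura=3, Brill=3, Corve=4. Each listed conflict is separated.

4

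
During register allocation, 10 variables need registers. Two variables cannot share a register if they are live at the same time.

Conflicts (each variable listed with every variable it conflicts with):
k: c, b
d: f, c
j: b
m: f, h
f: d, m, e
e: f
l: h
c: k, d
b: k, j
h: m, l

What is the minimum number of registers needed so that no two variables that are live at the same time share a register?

d and f conflict, so at least 2 registers are needed.
2 registers suffice: register 1 → {f, c, b, h}; register 2 → {k, d, j, m, e, l}. Each listed conflict is separated.

2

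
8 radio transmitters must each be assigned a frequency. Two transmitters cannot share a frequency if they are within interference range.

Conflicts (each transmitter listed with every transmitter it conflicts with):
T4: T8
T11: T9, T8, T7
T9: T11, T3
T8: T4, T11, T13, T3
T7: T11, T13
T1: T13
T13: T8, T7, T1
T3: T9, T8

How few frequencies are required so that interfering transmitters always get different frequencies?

2

T1 and T13 conflict, so at least 2 frequencies are needed.
Using 2 frequencies: T4=2, T11=2, T9=1, T8=1, T7=1, T1=1, T13=2, T3=2. Every pair that conflicts lands in different frequencies.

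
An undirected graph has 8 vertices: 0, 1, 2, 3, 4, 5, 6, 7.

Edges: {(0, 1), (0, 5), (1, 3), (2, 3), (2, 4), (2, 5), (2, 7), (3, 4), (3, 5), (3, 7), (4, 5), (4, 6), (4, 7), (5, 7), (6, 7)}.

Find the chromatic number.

5

2, 3, 4, 5, 7 form a clique, so at least 5 colors are needed.
5 colors suffice: color a → {0, 7}; color b → {1, 4}; color c → {5, 6}; color d → {3}; color e → {2}. Every edge joins two different colors.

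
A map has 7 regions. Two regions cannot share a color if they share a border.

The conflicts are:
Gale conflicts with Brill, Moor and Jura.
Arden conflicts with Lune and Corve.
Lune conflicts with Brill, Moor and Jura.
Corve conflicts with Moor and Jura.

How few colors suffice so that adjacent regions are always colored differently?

2

Lune and Brill conflict, so at least 2 colors are needed.
2 colors suffice: color 1 → {Gale, Lune, Corve}; color 2 → {Arden, Brill, Moor, Jura}. Every pair that conflicts lands in different colors.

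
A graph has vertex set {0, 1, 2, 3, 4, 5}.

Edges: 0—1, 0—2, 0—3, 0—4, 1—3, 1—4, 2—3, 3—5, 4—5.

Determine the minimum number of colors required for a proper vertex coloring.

0, 1, 3 are mutually adjacent, so at least 3 colors are needed.
3 colors suffice: color red → {3, 4}; color blue → {0, 5}; color green → {1, 2}. Every edge joins two different colors.

3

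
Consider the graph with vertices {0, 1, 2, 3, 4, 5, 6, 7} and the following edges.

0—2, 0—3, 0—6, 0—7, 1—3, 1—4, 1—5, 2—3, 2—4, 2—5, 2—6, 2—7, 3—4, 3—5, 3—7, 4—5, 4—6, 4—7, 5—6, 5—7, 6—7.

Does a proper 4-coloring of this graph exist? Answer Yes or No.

No

2, 4, 5, 6, 7 are mutually adjacent (a clique of size 5), so at least 5 colors are needed.
So 4 colors are not enough.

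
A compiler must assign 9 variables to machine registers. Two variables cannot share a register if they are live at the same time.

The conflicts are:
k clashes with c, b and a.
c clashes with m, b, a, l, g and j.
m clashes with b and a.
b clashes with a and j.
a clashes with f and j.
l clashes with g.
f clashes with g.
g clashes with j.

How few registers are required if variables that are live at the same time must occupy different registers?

4

c, b, a, j are mutually in conflict, so at least 4 registers are needed.
4 registers suffice: register 1 → {c, f}; register 2 → {a, g}; register 3 → {b, l}; register 4 → {k, m, j}. Each listed conflict is separated.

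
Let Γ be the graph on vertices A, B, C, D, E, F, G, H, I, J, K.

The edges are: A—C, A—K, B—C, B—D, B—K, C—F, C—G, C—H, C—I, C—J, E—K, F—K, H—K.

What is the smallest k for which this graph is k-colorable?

2

C and G are adjacent, so at least 2 colors are needed.
2 colors suffice: color 1 → {C, D, K}; color 2 → {A, B, E, F, G, H, I, J}. Every edge joins two different colors.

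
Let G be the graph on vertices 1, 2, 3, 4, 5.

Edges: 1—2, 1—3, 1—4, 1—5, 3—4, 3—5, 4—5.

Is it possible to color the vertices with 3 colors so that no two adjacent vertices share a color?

1, 3, 4, 5 form a clique, so at least 4 colors are needed.
So 3 colors are not enough.

No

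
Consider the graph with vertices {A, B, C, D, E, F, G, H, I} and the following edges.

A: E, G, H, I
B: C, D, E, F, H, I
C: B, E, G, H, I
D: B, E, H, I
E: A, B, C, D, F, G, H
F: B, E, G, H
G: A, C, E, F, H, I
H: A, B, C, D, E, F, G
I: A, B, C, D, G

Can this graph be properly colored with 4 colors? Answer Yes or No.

The chromatic number is 4. A, E, G, H form a clique, so at least 4 colors are needed.
A valid assignment using 4 colors: A=4, B=3, C=4, D=4, E=2, F=4, G=3, H=1, I=1.
That is already a proper 4-coloring.

Yes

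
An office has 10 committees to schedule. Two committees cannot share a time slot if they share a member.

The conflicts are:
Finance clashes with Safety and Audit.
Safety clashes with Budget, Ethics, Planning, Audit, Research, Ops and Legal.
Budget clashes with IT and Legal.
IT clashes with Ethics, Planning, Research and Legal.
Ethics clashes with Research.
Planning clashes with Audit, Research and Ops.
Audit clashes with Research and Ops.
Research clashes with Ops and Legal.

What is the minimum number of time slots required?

5

Safety, Planning, Audit, Research, Ops all conflict with each other, so at least 5 time slots are needed.
Using 5 time slots: Finance=2, Safety=1, Budget=2, IT=1, Ethics=3, Planning=3, Audit=4, Research=2, Ops=5, Legal=3. Every pair that conflicts lands in different time slots.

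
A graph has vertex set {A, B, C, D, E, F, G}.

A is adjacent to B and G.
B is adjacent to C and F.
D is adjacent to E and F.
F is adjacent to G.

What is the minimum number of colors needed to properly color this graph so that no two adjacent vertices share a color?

D and F are adjacent, so at least 2 colors are needed.
One proper 2-coloring: A=1, B=2, C=1, D=2, E=1, F=1, G=2. Every edge joins two different colors.

2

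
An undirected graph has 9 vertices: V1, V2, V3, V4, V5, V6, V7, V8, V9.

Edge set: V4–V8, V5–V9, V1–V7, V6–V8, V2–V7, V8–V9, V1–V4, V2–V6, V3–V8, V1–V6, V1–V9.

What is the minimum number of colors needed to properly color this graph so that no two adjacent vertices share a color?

2

V1 and V9 are adjacent, so at least 2 colors are needed.
A valid assignment using 2 colors: V1=1, V2=1, V3=2, V4=2, V5=1, V6=2, V7=2, V8=1, V9=2. No two adjacent vertices share a color.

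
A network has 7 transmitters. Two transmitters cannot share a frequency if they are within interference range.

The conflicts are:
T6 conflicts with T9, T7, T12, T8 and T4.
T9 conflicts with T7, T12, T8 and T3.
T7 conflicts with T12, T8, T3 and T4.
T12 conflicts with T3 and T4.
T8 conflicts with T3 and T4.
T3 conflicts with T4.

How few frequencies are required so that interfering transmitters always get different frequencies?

4

T7, T8, T3, T4 pairwise conflict, so at least 4 frequencies are needed.
4 frequencies suffice: frequency 1 → {T7}; frequency 2 → {T6, T3}; frequency 3 → {T12, T8}; frequency 4 → {T9, T4}. Each listed conflict is separated.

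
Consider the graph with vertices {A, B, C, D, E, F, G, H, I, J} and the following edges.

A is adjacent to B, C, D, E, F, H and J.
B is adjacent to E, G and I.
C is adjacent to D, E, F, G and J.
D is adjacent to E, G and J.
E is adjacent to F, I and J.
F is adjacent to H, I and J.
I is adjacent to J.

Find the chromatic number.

5

A, C, E, F, J are mutually adjacent (a clique of size 5), so at least 5 colors are needed.
One proper 5-coloring: A=blue, B=green, C=yellow, D=green, E=red, F=green, G=red, H=red, I=blue, J=purple. Every edge joins two different colors.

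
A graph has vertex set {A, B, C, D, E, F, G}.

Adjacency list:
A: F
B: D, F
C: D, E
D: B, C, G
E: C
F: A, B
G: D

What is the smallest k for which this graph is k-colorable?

2

B and D are adjacent, so at least 2 colors are needed.
2 colors suffice: color 1 → {D, E, F}; color 2 → {A, B, C, G}. Each edge has distinct colors on its endpoints.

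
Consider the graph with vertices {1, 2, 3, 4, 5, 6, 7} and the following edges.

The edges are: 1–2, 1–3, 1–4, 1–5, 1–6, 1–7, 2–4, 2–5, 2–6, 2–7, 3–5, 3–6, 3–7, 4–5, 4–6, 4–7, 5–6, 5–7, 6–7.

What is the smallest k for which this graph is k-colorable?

6

1, 2, 4, 5, 6, 7 are mutually adjacent (a clique of size 6), so at least 6 colors are needed.
6 colors suffice: color red → {7}; color blue → {1}; color green → {5}; color yellow → {6}; color purple → {3, 4}; color orange → {2}. No two adjacent vertices share a color.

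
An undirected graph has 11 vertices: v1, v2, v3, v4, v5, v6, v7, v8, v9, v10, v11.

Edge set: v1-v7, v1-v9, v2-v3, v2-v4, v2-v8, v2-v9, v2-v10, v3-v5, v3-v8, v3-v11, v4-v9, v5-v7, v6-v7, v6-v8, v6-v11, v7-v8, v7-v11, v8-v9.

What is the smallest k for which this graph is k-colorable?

3

v2, v4, v9 are mutually adjacent, so at least 3 colors are needed.
3 colors suffice: color 1 → {v2, v7}; color 2 → {v1, v4, v5, v8, v10, v11}; color 3 → {v3, v6, v9}. Every edge joins two different colors.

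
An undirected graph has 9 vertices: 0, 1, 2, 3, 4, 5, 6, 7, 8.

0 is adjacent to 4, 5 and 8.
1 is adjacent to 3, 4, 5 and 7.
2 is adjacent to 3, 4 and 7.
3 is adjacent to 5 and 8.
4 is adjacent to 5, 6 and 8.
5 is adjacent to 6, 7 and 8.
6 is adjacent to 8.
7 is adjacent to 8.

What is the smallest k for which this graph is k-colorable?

4

4, 5, 6, 8 form a clique, so at least 4 colors are needed.
4 colors suffice: color red → {2, 5}; color blue → {3, 4, 7}; color green → {1, 8}; color yellow → {0, 6}. Every edge joins two different colors.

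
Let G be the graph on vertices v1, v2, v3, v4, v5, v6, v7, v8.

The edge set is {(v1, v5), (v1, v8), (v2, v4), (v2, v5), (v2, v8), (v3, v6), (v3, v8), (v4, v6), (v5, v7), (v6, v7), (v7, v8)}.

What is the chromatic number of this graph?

The cycle v6-v7-v5-v2-v4-v6 has odd length 5, so it cannot be 2-colored; at least 3 colors are needed.
3 colors suffice: color 1 → {v5, v6, v8}; color 2 → {v1, v2, v3, v7}; color 3 → {v4}. No two adjacent vertices share a color.

3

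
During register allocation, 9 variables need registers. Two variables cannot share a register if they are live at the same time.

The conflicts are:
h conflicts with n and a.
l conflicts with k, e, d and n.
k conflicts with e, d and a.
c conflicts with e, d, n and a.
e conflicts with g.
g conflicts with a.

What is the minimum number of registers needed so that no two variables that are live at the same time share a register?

3

l, k, e pairwise conflict, so at least 3 registers are needed.
Using 3 registers: h=1, l=2, k=1, c=1, e=3, g=1, d=3, n=3, a=2. Each listed conflict is separated.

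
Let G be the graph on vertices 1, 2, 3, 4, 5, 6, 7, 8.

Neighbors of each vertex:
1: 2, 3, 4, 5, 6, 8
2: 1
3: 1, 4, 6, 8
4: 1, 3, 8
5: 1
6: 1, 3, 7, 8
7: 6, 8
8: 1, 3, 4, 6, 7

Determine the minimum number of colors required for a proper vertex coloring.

1, 3, 4, 8 are mutually adjacent (a clique of size 4), so at least 4 colors are needed.
4 colors suffice: color red → {1, 7}; color blue → {2, 5, 8}; color green → {3}; color yellow → {4, 6}. No two adjacent vertices share a color.

4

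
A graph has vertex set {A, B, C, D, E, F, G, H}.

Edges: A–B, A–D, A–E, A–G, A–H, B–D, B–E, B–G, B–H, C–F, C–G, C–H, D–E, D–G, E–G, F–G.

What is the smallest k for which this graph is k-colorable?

A, B, D, E, G are mutually adjacent (a clique of size 5), so at least 5 colors are needed.
One proper 5-coloring: A=3, B=2, C=2, D=4, E=5, F=3, G=1, H=1. Each edge has distinct colors on its endpoints.

5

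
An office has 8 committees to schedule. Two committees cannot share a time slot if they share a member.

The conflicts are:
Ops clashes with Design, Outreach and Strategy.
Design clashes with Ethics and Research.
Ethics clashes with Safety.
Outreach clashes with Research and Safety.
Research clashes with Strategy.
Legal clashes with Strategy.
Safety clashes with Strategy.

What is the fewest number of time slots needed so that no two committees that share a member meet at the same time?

3

The cycle Strategy-Ops-Design-Ethics-Safety-Strategy has odd length 5, so it cannot be 2-colored; at least 3 time slots are needed.
3 time slots suffice: time slot 1 → {Design, Outreach, Strategy}; time slot 2 → {Ops, Research, Legal, Safety}; time slot 3 → {Ethics}. Each listed conflict is separated.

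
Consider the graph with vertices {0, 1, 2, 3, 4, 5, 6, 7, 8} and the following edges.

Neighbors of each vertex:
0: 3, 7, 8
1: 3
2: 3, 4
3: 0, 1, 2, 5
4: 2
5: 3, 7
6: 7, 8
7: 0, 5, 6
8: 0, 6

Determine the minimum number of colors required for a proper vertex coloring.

2

0 and 3 are adjacent, so at least 2 colors are needed.
2 colors suffice: color a → {3, 4, 7, 8}; color b → {0, 1, 2, 5, 6}. Every edge joins two different colors.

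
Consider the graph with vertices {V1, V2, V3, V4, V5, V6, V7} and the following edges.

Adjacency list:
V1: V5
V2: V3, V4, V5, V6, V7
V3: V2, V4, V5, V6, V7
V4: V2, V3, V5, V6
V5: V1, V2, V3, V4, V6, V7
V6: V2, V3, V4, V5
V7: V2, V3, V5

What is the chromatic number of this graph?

5

V2, V3, V4, V5, V6 are pairwise adjacent (a clique of size 5), so at least 5 colors are needed.
One proper 5-coloring: V1=B, V2=B, V3=G, V4=P, V5=R, V6=Y, V7=Y. No two adjacent vertices share a color.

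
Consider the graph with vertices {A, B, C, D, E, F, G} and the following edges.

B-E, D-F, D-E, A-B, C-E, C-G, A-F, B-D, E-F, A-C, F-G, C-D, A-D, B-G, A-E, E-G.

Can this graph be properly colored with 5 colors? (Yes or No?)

Yes

The chromatic number is 4. A, D, E, F are mutually adjacent (a clique of size 4), so at least 4 colors are needed.
4 colors suffice: color 1 → {E}; color 2 → {A, G}; color 3 → {D}; color 4 → {B, C, F}.
Since 5 ≥ 4, a proper 5-coloring certainly exists.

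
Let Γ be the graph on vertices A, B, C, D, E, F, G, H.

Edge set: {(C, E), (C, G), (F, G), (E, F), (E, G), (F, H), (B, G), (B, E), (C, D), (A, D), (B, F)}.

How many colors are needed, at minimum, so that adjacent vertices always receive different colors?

4

B, E, F, G are pairwise adjacent (a clique of size 4), so at least 4 colors are needed.
4 colors suffice: A=blue, B=yellow, C=green, D=red, E=red, F=green, G=blue, H=red. Each edge has distinct colors on its endpoints.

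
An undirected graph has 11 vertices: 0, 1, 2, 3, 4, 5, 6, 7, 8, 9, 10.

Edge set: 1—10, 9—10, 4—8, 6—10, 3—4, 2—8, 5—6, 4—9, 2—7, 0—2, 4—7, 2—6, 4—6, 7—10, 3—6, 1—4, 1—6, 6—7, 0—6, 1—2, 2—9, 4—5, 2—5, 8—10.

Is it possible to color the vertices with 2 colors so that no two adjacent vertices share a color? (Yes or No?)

1, 6, 10 form a triangle, so at least 3 colors are needed.
So 2 colors are not enough.

No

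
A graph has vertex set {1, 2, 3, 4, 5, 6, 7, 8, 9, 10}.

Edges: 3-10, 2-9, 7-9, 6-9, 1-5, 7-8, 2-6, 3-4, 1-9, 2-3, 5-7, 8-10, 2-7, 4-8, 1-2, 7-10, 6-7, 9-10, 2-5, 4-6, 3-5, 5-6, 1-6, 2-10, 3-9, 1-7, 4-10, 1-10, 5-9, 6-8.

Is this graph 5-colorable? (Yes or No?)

No

1, 2, 5, 6, 7, 9 are pairwise adjacent (a clique of size 6), so at least 6 colors are needed.
So 5 colors are not enough.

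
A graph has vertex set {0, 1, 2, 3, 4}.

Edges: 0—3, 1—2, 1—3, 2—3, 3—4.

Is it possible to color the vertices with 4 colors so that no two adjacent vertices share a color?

The chromatic number is 3. 1, 2, 3 are mutually adjacent, so at least 3 colors are needed.
3 colors suffice: 0=blue, 1=blue, 2=green, 3=red, 4=blue.
Since 4 ≥ 3, a proper 4-coloring certainly exists.

Yes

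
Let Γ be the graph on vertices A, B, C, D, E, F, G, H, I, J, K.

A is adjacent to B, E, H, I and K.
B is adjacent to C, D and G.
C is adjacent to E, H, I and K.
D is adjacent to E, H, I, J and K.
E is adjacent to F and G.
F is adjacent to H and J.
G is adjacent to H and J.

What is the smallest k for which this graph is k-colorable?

2

G and H are adjacent, so at least 2 colors are needed.
2 colors suffice: color red → {A, C, D, F, G}; color blue → {B, E, H, I, J, K}. No two adjacent vertices share a color.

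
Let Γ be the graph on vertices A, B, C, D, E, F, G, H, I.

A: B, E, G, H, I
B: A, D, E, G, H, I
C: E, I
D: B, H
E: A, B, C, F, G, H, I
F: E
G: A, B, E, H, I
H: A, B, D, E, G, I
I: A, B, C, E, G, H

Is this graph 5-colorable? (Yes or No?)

A, B, E, G, H, I form a clique, so at least 6 colors are needed.
So 5 colors are not enough.

No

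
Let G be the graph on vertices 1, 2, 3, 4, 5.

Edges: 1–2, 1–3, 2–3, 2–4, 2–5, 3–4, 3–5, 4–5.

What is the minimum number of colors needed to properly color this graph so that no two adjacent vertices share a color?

2, 3, 4, 5 are mutually adjacent (a clique of size 4), so at least 4 colors are needed.
4 colors suffice: color red → {3}; color blue → {2}; color green → {1, 5}; color yellow → {4}. Every edge joins two different colors.

4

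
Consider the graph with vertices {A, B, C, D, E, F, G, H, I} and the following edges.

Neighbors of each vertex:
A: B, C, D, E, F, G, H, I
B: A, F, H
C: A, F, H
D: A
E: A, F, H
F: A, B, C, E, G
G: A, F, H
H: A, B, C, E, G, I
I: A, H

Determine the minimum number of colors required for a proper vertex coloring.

3

A, C, H form a triangle, so at least 3 colors are needed.
3 colors suffice: color red → {A}; color blue → {D, F, H}; color green → {B, C, E, G, I}. No two adjacent vertices share a color.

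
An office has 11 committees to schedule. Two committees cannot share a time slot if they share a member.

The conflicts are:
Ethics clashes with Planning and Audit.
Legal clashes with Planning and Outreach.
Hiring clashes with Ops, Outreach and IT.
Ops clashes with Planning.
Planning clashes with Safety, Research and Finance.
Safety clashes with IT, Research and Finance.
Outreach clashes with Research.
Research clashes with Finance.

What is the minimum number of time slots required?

4

Planning, Safety, Research, Finance all conflict with each other, so at least 4 time slots are needed.
4 time slots suffice: time slot 1 → {Planning, Outreach, IT, Audit}; time slot 2 → {Ethics, Legal, Hiring, Research}; time slot 3 → {Ops, Safety}; time slot 4 → {Finance}. Each listed conflict is separated.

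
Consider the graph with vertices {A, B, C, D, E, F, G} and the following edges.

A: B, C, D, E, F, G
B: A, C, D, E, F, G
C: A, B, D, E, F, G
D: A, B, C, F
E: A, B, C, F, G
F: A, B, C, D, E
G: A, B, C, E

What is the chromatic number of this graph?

A, B, C, E, G form a clique, so at least 5 colors are needed.
5 colors suffice: color 1 → {B}; color 2 → {A}; color 3 → {C}; color 4 → {D, E}; color 5 → {F, G}. Every edge joins two different colors.

5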